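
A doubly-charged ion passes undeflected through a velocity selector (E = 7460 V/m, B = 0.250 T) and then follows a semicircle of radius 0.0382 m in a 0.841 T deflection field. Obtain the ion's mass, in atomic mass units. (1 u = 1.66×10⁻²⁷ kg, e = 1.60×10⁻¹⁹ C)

v = E/B₁ = 2.98×10^4 m/s.
From r = mv/(qB₂), m = qB₂r/v = (2×1.60×10^-19)(0.841)(0.0382) / (2.98×10^4) = 3.45×10^-25 kg.
In atomic mass units: m = 3.45×10^-25 / 1.66×10^-27 = 208 u.

m ≈ 208 u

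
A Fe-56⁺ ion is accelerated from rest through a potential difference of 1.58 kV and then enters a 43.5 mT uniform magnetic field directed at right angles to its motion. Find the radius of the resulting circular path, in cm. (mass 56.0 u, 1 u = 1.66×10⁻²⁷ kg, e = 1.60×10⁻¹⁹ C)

r ≈ 98.5 cm

The kinetic energy gained is K = qV = (1×1.60×10^-19)(1580) = 2.53×10^-16 J.
v = √(2K/m) = 7.37×10^4 m/s.
r = mv/(qB) = (9.30×10^-26)(7.37×10^4) / [(1×1.60×10^-19)(0.0435)] = 0.985 m.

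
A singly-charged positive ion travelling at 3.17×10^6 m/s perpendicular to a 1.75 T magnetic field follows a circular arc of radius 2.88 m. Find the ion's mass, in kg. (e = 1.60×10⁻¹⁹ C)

qvB = mv²/r ⇒ m = qBr/v.
m = (1×1.60×10^-19)(1.75)(2.88) / (3.17×10^6) = 2.54×10^-25 kg.

m ≈ 2.54×10^-25 kg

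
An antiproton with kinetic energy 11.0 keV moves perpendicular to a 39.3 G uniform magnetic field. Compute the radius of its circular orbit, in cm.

Convert the energy: K = 11.0 keV = 1.76×10^-15 J.
v = √(2K/m) = √(2·1.76×10^-15/1.67×10^-27) = 1.45×10^6 m/s.
r = mv/(qB) = (1.67×10^-27)(1.45×10^6) / [(1×1.60×10^-19)(3.93×10^-3)] = 3.86 m.

r ≈ 386 cm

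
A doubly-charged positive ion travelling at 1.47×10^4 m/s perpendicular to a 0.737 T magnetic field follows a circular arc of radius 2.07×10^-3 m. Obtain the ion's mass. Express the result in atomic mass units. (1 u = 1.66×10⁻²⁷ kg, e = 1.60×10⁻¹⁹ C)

qvB = mv²/r ⇒ m = qBr/v.
m = (2×1.60×10^-19)(0.737)(2.07×10^-3) / (1.47×10^4) = 3.32×10^-26 kg = 20.0 u.

m ≈ 20.0 u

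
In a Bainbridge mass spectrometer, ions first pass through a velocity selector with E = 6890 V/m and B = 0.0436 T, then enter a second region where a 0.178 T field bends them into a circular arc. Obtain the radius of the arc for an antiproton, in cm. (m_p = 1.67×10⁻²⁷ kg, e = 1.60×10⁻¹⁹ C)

r ≈ 0.927 cm

The selector passes v = E/B = 6890/0.0436 = 1.58×10^5 m/s.
In the deflection region, r = mv/(qB₂) = (1.67×10^-27)(1.58×10^5) / [(1×1.60×10^-19)(0.178)] = 9.27×10^-3 m.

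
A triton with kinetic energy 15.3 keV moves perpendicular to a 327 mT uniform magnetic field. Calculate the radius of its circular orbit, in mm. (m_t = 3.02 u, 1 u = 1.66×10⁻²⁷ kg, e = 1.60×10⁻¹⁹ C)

Convert the energy: K = 15.3 keV = 2.45×10^-15 J.
v = √(2K/m) = √(2·2.45×10^-15/5.01×10^-27) = 9.88×10^5 m/s.
r = mv/(qB) = (5.01×10^-27)(9.88×10^5) / [(1×1.60×10^-19)(0.327)] = 0.0947 m.

r ≈ 94.7 mm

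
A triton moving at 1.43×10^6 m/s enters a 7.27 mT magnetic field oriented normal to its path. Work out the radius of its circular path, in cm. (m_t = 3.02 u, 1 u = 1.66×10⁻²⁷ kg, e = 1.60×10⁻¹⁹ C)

The magnetic force provides the centripetal force: qvB = mv²/r, so r = mv/(qB).
r = (5.01×10^-27 kg)(1.43×10^6 m/s) / [(1×1.60×10^-19 C)(7.27×10^-3 T)] = 6.16 m.

r ≈ 616 cm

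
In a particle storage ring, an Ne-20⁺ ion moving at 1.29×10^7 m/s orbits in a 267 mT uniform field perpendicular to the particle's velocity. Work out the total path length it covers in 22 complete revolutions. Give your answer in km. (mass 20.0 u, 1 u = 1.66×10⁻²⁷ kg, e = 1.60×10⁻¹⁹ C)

r = mv/(qB) = 10.0 m, so one revolution covers 2πr = 63.0 m.
In 22 revolutions: L = 22·2πr = 1390 m.

L ≈ 1.39 km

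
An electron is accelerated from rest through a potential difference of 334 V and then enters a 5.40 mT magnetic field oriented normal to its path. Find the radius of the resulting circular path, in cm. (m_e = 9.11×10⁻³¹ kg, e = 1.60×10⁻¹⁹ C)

r ≈ 1.14 cm

The kinetic energy gained is K = qV = (1×1.60×10^-19)(334) = 5.34×10^-17 J.
v = √(2K/m) = 1.08×10^7 m/s.
r = mv/(qB) = (9.11×10^-31)(1.08×10^7) / [(1×1.60×10^-19)(5.40×10^-3)] = 0.0114 m.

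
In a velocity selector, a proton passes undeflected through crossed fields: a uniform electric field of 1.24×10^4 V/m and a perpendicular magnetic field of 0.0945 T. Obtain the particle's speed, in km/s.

For zero net force, qE = qvB, so v = E/B.
v = (1.24×10^4) / (0.0945) = 1.31×10^5 m/s.

v ≈ 131 km/s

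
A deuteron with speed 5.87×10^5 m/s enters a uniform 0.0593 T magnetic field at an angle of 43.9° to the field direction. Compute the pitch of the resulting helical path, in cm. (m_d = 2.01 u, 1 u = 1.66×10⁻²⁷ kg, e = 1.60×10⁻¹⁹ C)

The velocity component along B is v∥ = v cos43.9° = 4.23×10^5 m/s.
The cyclotron period T = 2πm/(qB) = 2.21×10^-6 s is set by m, q, B alone.
Pitch = v∥·T = (4.23×10^5)(2.21×10^-6) = 0.935 m.

pitch ≈ 93.5 cm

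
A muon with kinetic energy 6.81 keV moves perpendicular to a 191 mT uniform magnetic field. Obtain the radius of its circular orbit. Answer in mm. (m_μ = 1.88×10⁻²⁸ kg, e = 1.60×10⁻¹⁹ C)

r ≈ 20.9 mm

Convert the energy: K = 6.81 keV = 1.09×10^-15 J.
v = √(2K/m) = √(2·1.09×10^-15/1.88×10^-28) = 3.40×10^6 m/s.
r = mv/(qB) = (1.88×10^-28)(3.40×10^6) / [(1×1.60×10^-19)(0.191)] = 0.0209 m.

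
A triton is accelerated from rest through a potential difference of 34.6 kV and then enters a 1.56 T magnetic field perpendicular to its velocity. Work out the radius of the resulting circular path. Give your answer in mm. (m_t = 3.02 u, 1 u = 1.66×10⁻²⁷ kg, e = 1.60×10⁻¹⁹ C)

The kinetic energy gained is K = qV = (1×1.60×10^-19)(3.46×10^4) = 5.54×10^-15 J.
v = √(2K/m) = 1.49×10^6 m/s.
r = mv/(qB) = (5.01×10^-27)(1.49×10^6) / [(1×1.60×10^-19)(1.56)] = 0.0298 m.

r ≈ 29.8 mm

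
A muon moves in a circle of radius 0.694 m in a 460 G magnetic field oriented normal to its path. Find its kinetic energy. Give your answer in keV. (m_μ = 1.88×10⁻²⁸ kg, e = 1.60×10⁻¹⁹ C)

K ≈ 434 keV

v = qBr/m = (1×1.60×10^-19)(0.0460)(0.694) / (1.88×10^-28) = 2.72×10^7 m/s.
K = ½mv² = 0.5·(1.88×10^-28)·(2.72×10^7)² = 6.94×10^-14 J = 434 keV.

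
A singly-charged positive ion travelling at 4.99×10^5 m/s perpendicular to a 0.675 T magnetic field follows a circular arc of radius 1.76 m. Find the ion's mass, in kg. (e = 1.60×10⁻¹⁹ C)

qvB = mv²/r ⇒ m = qBr/v.
m = (1×1.60×10^-19)(0.675)(1.76) / (4.99×10^5) = 3.81×10^-25 kg.

m ≈ 3.81×10^-25 kg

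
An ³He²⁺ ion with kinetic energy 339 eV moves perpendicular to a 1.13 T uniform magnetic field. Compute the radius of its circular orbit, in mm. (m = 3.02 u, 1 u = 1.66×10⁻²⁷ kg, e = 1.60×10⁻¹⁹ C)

r ≈ 2.04 mm

Convert the energy: K = 339 eV = 5.42×10^-17 J.
v = √(2K/m) = √(2·5.42×10^-17/5.01×10^-27) = 1.47×10^5 m/s.
r = mv/(qB) = (5.01×10^-27)(1.47×10^5) / [(2×1.60×10^-19)(1.13)] = 2.04×10^-3 m.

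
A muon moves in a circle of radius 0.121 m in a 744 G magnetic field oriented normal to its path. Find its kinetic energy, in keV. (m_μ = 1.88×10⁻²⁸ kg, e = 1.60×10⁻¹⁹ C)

v = qBr/m = (1×1.60×10^-19)(0.0744)(0.121) / (1.88×10^-28) = 7.66×10^6 m/s.
K = ½mv² = 0.5·(1.88×10^-28)·(7.66×10^6)² = 5.52×10^-15 J = 34.5 keV.

K ≈ 34.5 keV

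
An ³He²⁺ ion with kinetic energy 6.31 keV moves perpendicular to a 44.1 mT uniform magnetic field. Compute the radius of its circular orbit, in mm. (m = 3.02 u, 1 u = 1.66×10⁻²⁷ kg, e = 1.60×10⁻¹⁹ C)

r ≈ 225 mm

Convert the energy: K = 6.31 keV = 1.01×10^-15 J.
v = √(2K/m) = √(2·1.01×10^-15/5.01×10^-27) = 6.35×10^5 m/s.
r = mv/(qB) = (5.01×10^-27)(6.35×10^5) / [(2×1.60×10^-19)(0.0441)] = 0.225 m.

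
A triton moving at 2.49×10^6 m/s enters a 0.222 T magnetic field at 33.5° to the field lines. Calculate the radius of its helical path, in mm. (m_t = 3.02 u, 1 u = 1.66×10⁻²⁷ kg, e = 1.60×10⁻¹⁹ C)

r ≈ 194 mm

Only the perpendicular component v⊥ = v sin33.5° = 1.37×10^6 m/s is bent by the field.
r = m v⊥ /(qB) = (5.01×10^-27)(1.37×10^6) / [(1×1.60×10^-19)(0.222)] = 0.194 m.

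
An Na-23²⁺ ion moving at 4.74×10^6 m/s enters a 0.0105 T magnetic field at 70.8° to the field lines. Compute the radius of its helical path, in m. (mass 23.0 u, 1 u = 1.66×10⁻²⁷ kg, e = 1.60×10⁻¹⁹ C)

Only the perpendicular component v⊥ = v sin70.8° = 4.48×10^6 m/s is bent by the field.
r = m v⊥ /(qB) = (3.82×10^-26)(4.48×10^6) / [(2×1.60×10^-19)(0.0105)] = 50.9 m.

r ≈ 50.9 m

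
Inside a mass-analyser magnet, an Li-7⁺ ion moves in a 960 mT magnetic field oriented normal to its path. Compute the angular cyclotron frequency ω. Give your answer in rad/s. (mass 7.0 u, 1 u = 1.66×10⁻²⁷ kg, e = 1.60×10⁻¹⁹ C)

ω = qB/m = (1×1.60×10^-19)(0.960) / (1.16×10^-26) = 1.32×10^7 rad/s.

ω ≈ 1.32×10^7 rad/s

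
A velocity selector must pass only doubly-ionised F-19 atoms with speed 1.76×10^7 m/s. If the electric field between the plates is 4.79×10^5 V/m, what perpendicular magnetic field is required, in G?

qE = qvB ⇒ B = E/v = (4.79×10^5) / (1.76×10^7) = 0.0272 T.

B ≈ 272 G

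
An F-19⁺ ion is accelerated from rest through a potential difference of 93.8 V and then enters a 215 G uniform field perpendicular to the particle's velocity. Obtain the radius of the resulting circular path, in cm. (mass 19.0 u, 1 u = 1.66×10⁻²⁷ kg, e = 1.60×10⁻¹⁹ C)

r ≈ 28.3 cm

The kinetic energy gained is K = qV = (1×1.60×10^-19)(93.8) = 1.50×10^-17 J.
v = √(2K/m) = 3.08×10^4 m/s.
r = mv/(qB) = (3.15×10^-26)(3.08×10^4) / [(1×1.60×10^-19)(0.0215)] = 0.283 m.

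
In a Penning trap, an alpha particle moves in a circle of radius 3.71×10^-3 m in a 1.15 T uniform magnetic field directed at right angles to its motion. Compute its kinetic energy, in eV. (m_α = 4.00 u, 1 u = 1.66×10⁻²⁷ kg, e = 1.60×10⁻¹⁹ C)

K ≈ 877 eV

v = qBr/m = (2×1.60×10^-19)(1.15)(3.71×10^-3) / (6.64×10^-27) = 2.06×10^5 m/s.
K = ½mv² = 0.5·(6.64×10^-27)·(2.06×10^5)² = 1.40×10^-16 J = 877 eV.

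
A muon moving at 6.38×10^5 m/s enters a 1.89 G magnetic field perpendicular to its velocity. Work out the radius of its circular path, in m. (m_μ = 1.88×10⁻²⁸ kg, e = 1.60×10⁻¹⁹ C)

The magnetic force provides the centripetal force: qvB = mv²/r, so r = mv/(qB).
r = (1.88×10^-28 kg)(6.38×10^5 m/s) / [(1×1.60×10^-19 C)(1.89×10^-4 T)] = 3.97 m.

r ≈ 3.97 m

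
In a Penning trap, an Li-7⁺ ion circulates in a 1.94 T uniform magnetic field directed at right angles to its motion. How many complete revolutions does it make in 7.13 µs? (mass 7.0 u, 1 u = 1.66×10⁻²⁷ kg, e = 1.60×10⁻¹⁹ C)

N = 30

T = 2πm/(qB) = 2π(1.162×10^-26) / [(1×1.60×10^-19)(1.94)] = 2.3521×10^-7 s.
N = t/T = 7.13×10^-6 / 2.3521×10^-7 ≈ 30.31, so 30 complete revolutions.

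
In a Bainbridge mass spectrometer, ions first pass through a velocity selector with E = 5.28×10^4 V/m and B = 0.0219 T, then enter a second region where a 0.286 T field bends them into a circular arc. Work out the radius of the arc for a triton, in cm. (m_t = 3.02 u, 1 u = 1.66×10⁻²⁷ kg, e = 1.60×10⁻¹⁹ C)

The selector passes v = E/B = 5.28×10^4/0.0219 = 2.41×10^6 m/s.
In the deflection region, r = mv/(qB₂) = (5.01×10^-27)(2.41×10^6) / [(1×1.60×10^-19)(0.286)] = 0.264 m.

r ≈ 26.4 cm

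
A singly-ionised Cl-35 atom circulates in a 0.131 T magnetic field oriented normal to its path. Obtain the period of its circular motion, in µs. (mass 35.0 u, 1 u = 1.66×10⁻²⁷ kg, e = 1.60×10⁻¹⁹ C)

The cyclotron period is independent of speed: T = 2πm/(qB).
T = 2π(5.81×10^-26) / [(1×1.60×10^-19)(0.131)] = 1.74×10^-5 s.

T ≈ 17.4 µs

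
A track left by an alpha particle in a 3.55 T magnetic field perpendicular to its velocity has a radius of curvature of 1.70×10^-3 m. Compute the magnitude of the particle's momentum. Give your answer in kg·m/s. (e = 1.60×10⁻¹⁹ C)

p ≈ 1.93×10^-21 kg·m/s

Since qvB = mv²/r, the momentum p = mv = qBr.
p = (2×1.60×10^-19)(3.55)(1.70×10^-3) = 1.93×10^-21 kg·m/s.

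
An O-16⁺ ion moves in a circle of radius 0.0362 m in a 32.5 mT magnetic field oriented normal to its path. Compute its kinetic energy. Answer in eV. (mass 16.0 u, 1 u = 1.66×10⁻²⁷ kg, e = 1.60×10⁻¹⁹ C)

v = qBr/m = (1×1.60×10^-19)(0.0325)(0.0362) / (2.66×10^-26) = 7090 m/s.
K = ½mv² = 0.5·(2.66×10^-26)·(7090)² = 6.67×10^-19 J = 4.17 eV.

K ≈ 4.17 eV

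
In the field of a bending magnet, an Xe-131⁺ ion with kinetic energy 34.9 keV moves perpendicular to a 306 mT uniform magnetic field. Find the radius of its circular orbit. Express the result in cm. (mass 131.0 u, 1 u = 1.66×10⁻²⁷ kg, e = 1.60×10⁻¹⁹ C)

r ≈ 101 cm

Convert the energy: K = 34.9 keV = 5.58×10^-15 J.
v = √(2K/m) = √(2·5.58×10^-15/2.17×10^-25) = 2.27×10^5 m/s.
r = mv/(qB) = (2.17×10^-25)(2.27×10^5) / [(1×1.60×10^-19)(0.306)] = 1.01 m.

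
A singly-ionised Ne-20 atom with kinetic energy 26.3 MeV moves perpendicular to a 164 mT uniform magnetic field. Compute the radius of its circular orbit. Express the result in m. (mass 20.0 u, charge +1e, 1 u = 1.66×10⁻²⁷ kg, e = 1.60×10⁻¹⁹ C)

r ≈ 20.1 m

Convert the energy: K = 26.3 MeV = 4.21×10^-12 J.
v = √(2K/m) = √(2·4.21×10^-12/3.32×10^-26) = 1.59×10^7 m/s.
r = mv/(qB) = (3.32×10^-26)(1.59×10^7) / [(1×1.60×10^-19)(0.164)] = 20.1 m.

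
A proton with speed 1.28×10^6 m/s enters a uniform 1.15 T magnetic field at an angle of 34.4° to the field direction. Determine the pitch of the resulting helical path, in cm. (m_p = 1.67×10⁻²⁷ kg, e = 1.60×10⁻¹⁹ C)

The velocity component along B is v∥ = v cos34.4° = 1.06×10^6 m/s.
The cyclotron period T = 2πm/(qB) = 5.70×10^-8 s is set by m, q, B alone.
Pitch = v∥·T = (1.06×10^6)(5.70×10^-8) = 0.0602 m.

pitch ≈ 6.02 cm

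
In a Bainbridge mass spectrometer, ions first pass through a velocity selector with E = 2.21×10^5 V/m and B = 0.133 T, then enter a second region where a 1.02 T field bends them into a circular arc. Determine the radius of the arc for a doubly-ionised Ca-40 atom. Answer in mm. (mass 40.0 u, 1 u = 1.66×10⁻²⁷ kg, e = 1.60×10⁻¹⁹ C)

r ≈ 338 mm

The selector passes v = E/B = 2.21×10^5/0.133 = 1.66×10^6 m/s.
In the deflection region, r = mv/(qB₂) = (6.64×10^-26)(1.66×10^6) / [(2×1.60×10^-19)(1.02)] = 0.338 m.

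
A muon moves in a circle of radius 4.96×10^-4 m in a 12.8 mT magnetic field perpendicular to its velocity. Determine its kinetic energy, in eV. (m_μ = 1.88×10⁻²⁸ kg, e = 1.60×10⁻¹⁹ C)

K ≈ 0.0172 eV

v = qBr/m = (1×1.60×10^-19)(0.0128)(4.96×10^-4) / (1.88×10^-28) = 5400 m/s.
K = ½mv² = 0.5·(1.88×10^-28)·(5400)² = 2.74×10^-21 J = 0.0172 eV.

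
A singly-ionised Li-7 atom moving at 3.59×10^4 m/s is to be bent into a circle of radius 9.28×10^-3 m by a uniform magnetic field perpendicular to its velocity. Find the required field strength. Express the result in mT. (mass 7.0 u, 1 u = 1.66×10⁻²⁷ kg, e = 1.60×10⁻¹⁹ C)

qvB = mv²/r gives B = mv/(qr).
B = (1.16×10^-26)(3.59×10^4) / [(1×1.60×10^-19)(9.28×10^-3)] = 0.281 T.

B ≈ 281 mT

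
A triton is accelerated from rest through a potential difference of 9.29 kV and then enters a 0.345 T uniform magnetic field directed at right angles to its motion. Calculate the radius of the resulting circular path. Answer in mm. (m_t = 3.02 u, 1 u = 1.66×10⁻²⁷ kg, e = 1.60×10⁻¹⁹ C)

r ≈ 69.9 mm

The kinetic energy gained is K = qV = (1×1.60×10^-19)(9290) = 1.49×10^-15 J.
v = √(2K/m) = 7.70×10^5 m/s.
r = mv/(qB) = (5.01×10^-27)(7.70×10^5) / [(1×1.60×10^-19)(0.345)] = 0.0699 m.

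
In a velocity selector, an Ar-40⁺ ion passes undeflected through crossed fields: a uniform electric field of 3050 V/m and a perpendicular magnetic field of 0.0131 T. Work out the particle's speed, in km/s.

v ≈ 233 km/s

For zero net force, qE = qvB, so v = E/B.
v = (3050) / (0.0131) = 2.33×10^5 m/s.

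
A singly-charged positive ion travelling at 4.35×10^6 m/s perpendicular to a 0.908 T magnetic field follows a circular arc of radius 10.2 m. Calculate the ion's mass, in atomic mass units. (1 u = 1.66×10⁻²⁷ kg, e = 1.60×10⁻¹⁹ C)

m ≈ 205 u

qvB = mv²/r ⇒ m = qBr/v.
m = (1×1.60×10^-19)(0.908)(10.2) / (4.35×10^6) = 3.41×10^-25 kg = 205 u.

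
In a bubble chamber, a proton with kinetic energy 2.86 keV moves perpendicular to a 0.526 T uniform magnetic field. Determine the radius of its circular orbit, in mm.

Convert the energy: K = 2.86 keV = 4.58×10^-16 J.
v = √(2K/m) = √(2·4.58×10^-16/1.67×10^-27) = 7.40×10^5 m/s.
r = mv/(qB) = (1.67×10^-27)(7.40×10^5) / [(1×1.60×10^-19)(0.526)] = 0.0147 m.

r ≈ 14.7 mm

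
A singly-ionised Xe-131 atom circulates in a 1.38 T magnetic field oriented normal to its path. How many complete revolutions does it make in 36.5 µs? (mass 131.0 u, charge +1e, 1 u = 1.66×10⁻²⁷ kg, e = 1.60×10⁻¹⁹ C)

T = 2πm/(qB) = 2π(2.1746×10^-25) / [(1×1.60×10^-19)(1.38)] = 6.1881×10^-6 s.
N = t/T = 3.65×10^-5 / 6.1881×10^-6 ≈ 5.90, so 5 complete revolutions.

N = 5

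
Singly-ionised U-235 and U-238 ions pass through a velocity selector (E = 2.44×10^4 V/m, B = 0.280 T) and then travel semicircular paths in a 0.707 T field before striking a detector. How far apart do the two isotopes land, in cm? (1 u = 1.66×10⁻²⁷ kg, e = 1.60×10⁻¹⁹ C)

Δd ≈ 0.767 cm

Both emerge at v = E/B₁ = 8.71×10^4 m/s.
r = mv/(qB₂), so r₁ = 0.30052 m and r₂ = 0.30435 m, giving Δr = 3.84×10^-3 m.
After a semicircle each ion lands a diameter 2r from the entry slit, so the separation is 2Δr = 7.67×10^-3 m.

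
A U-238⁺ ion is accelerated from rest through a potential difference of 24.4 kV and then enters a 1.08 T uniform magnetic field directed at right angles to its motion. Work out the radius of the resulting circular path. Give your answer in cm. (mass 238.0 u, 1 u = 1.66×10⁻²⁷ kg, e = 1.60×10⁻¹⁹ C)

r ≈ 32.1 cm

The kinetic energy gained is K = qV = (1×1.60×10^-19)(2.44×10^4) = 3.90×10^-15 J.
v = √(2K/m) = 1.41×10^5 m/s.
r = mv/(qB) = (3.95×10^-25)(1.41×10^5) / [(1×1.60×10^-19)(1.08)] = 0.321 m.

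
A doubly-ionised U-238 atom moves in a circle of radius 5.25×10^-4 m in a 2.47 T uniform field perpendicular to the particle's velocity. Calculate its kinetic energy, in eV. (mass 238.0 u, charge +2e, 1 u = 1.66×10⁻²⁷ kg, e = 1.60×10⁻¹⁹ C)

K ≈ 1.36 eV

v = qBr/m = (2×1.60×10^-19)(2.47)(5.25×10^-4) / (3.95×10^-25) = 1050 m/s.
K = ½mv² = 0.5·(3.95×10^-25)·(1050)² = 2.18×10^-19 J = 1.36 eV.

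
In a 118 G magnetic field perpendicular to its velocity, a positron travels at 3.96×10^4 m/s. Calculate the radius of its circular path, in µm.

The magnetic force provides the centripetal force: qvB = mv²/r, so r = mv/(qB).
r = (9.11×10^-31 kg)(3.96×10^4 m/s) / [(1×1.60×10^-19 C)(0.0118 T)] = 1.91×10^-5 m.

r ≈ 19.1 µm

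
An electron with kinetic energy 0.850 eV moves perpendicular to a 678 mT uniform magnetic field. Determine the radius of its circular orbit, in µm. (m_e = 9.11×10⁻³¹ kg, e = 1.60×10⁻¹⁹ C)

r ≈ 4.59 µm

Convert the energy: K = 0.850 eV = 1.36×10^-19 J.
v = √(2K/m) = √(2·1.36×10^-19/9.11×10^-31) = 5.46×10^5 m/s.
r = mv/(qB) = (9.11×10^-31)(5.46×10^5) / [(1×1.60×10^-19)(0.678)] = 4.59×10^-6 m.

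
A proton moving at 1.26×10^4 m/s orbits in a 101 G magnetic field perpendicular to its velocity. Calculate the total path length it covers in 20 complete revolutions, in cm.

L ≈ 164 cm

r = mv/(qB) = 0.0130 m, so one revolution covers 2πr = 0.0818 m.
In 20 revolutions: L = 20·2πr = 1.64 m.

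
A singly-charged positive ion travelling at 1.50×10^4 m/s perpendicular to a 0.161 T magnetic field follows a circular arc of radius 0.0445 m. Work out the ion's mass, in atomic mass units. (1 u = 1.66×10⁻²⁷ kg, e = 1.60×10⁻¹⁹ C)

m ≈ 46.0 u

qvB = mv²/r ⇒ m = qBr/v.
m = (1×1.60×10^-19)(0.161)(0.0445) / (1.50×10^4) = 7.64×10^-26 kg = 46.0 u.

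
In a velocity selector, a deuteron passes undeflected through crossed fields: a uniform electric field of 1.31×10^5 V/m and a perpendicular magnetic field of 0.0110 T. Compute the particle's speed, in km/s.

v ≈ 11900 km/s

For zero net force, qE = qvB, so v = E/B.
v = (1.31×10^5) / (0.0110) = 1.19×10^7 m/s.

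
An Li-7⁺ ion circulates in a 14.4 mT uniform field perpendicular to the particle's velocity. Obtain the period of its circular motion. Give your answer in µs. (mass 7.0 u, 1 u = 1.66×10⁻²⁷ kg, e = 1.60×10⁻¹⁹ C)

The cyclotron period is independent of speed: T = 2πm/(qB).
T = 2π(1.16×10^-26) / [(1×1.60×10^-19)(0.0144)] = 3.17×10^-5 s.

T ≈ 31.7 µs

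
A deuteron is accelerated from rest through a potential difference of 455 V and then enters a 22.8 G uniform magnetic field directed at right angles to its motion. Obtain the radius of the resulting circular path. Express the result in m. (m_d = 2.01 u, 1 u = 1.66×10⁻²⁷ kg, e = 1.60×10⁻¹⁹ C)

r ≈ 1.91 m

The kinetic energy gained is K = qV = (1×1.60×10^-19)(455) = 7.28×10^-17 J.
v = √(2K/m) = 2.09×10^5 m/s.
r = mv/(qB) = (3.34×10^-27)(2.09×10^5) / [(1×1.60×10^-19)(2.28×10^-3)] = 1.91 m.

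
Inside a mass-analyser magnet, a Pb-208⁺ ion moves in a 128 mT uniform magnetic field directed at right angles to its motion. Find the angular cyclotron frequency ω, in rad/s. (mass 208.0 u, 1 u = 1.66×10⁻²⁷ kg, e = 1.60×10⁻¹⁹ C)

ω ≈ 5.93×10^4 rad/s

ω = qB/m = (1×1.60×10^-19)(0.128) / (3.45×10^-25) = 5.93×10^4 rad/s.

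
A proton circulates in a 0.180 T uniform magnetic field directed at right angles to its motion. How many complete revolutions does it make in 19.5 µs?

N = 53

T = 2πm/(qB) = 2π(1.67×10^-27) / [(1×1.60×10^-19)(0.180)] = 3.6434×10^-7 s.
N = t/T = 1.95×10^-5 / 3.6434×10^-7 ≈ 53.52, so 53 complete revolutions.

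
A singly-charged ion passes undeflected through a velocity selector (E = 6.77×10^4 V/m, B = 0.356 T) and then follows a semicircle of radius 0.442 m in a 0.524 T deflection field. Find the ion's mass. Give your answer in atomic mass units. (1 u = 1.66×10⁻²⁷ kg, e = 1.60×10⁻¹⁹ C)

m ≈ 117 u

v = E/B₁ = 1.90×10^5 m/s.
From r = mv/(qB₂), m = qB₂r/v = (1×1.60×10^-19)(0.524)(0.442) / (1.90×10^5) = 1.95×10^-25 kg.
In atomic mass units: m = 1.95×10^-25 / 1.66×10^-27 = 117 u.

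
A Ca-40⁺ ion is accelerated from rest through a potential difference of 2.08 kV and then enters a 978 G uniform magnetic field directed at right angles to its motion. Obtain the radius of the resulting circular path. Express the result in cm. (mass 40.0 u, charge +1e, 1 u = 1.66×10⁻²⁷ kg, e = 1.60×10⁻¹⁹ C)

The kinetic energy gained is K = qV = (1×1.60×10^-19)(2080) = 3.33×10^-16 J.
v = √(2K/m) = 1.00×10^5 m/s.
r = mv/(qB) = (6.64×10^-26)(1.00×10^5) / [(1×1.60×10^-19)(0.0978)] = 0.425 m.

r ≈ 42.5 cm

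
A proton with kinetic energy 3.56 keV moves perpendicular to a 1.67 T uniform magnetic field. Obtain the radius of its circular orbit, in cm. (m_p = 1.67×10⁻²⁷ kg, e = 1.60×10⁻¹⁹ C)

Convert the energy: K = 3.56 keV = 5.70×10^-16 J.
v = √(2K/m) = √(2·5.70×10^-16/1.67×10^-27) = 8.26×10^5 m/s.
r = mv/(qB) = (1.67×10^-27)(8.26×10^5) / [(1×1.60×10^-19)(1.67)] = 5.16×10^-3 m.

r ≈ 0.516 cm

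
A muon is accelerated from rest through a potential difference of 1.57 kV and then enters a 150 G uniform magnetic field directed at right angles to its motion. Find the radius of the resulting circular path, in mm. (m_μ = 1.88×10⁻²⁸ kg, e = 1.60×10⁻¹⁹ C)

r ≈ 128 mm

The kinetic energy gained is K = qV = (1×1.60×10^-19)(1570) = 2.51×10^-16 J.
v = √(2K/m) = 1.63×10^6 m/s.
r = mv/(qB) = (1.88×10^-28)(1.63×10^6) / [(1×1.60×10^-19)(0.0150)] = 0.128 m.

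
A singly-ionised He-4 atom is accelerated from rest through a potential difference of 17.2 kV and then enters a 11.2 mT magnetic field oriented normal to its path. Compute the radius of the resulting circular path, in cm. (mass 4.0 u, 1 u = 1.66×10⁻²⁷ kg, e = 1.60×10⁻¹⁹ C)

The kinetic energy gained is K = qV = (1×1.60×10^-19)(1.72×10^4) = 2.75×10^-15 J.
v = √(2K/m) = 9.10×10^5 m/s.
r = mv/(qB) = (6.64×10^-27)(9.10×10^5) / [(1×1.60×10^-19)(0.0112)] = 3.37 m.

r ≈ 337 cm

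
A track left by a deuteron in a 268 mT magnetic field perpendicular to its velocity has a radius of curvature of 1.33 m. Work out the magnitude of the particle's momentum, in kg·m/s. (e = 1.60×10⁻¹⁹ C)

p ≈ 5.70×10^-20 kg·m/s

Since qvB = mv²/r, the momentum p = mv = qBr.
p = (1×1.60×10^-19)(0.268)(1.33) = 5.70×10^-20 kg·m/s.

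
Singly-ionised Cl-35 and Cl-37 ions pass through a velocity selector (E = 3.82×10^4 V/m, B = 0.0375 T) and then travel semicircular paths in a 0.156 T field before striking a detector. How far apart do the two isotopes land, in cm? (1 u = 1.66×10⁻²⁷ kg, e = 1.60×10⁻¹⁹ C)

Δd ≈ 27.1 cm

Both emerge at v = E/B₁ = 1.02×10^6 m/s.
r = mv/(qB₂), so r₁ = 2.371 m and r₂ = 2.507 m, giving Δr = 0.135 m.
After a semicircle each ion lands a diameter 2r from the entry slit, so the separation is 2Δr = 0.271 m.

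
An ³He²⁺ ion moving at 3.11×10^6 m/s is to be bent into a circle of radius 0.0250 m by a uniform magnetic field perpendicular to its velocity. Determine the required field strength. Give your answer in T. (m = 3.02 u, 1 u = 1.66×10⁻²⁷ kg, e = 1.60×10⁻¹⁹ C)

B ≈ 1.95 T

qvB = mv²/r gives B = mv/(qr).
B = (5.01×10^-27)(3.11×10^6) / [(2×1.60×10^-19)(0.0250)] = 1.95 T.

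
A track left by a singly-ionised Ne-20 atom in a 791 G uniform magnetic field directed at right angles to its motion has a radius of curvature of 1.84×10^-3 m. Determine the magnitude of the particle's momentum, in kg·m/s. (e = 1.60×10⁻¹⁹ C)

Since qvB = mv²/r, the momentum p = mv = qBr.
p = (1×1.60×10^-19)(0.0791)(1.84×10^-3) = 2.33×10^-23 kg·m/s.

p ≈ 2.33×10^-23 kg·m/s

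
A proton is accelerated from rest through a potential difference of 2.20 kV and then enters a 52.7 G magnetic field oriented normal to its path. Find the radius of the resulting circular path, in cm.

The kinetic energy gained is K = qV = (1×1.60×10^-19)(2200) = 3.52×10^-16 J.
v = √(2K/m) = 6.49×10^5 m/s.
r = mv/(qB) = (1.67×10^-27)(6.49×10^5) / [(1×1.60×10^-19)(5.27×10^-3)] = 1.29 m.

r ≈ 129 cm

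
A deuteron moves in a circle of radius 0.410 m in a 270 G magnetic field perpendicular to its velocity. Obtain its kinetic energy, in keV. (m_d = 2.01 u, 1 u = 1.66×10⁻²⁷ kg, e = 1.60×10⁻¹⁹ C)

v = qBr/m = (1×1.60×10^-19)(0.0270)(0.410) / (3.34×10^-27) = 5.31×10^5 m/s.
K = ½mv² = 0.5·(3.34×10^-27)·(5.31×10^5)² = 4.70×10^-16 J = 2.94 keV.

K ≈ 2.94 keV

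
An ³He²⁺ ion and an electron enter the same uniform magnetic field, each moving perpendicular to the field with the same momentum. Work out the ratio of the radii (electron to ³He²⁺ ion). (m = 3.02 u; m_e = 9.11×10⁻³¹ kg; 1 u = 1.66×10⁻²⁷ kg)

ratio ≈ 2.00

r = p/(qB) ⇒ at equal p, r ∝ 1/q.
r_{electron}/r_{³He²⁺ ion} = 2.00.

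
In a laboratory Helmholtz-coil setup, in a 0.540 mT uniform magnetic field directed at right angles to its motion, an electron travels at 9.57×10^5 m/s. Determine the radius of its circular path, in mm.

r ≈ 10.1 mm

The magnetic force provides the centripetal force: qvB = mv²/r, so r = mv/(qB).
r = (9.11×10^-31 kg)(9.57×10^5 m/s) / [(1×1.60×10^-19 C)(5.40×10^-4 T)] = 0.0101 m.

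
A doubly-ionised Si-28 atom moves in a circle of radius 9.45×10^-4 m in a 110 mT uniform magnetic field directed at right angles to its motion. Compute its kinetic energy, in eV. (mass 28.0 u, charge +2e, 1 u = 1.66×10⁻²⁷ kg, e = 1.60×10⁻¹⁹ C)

v = qBr/m = (2×1.60×10^-19)(0.110)(9.45×10^-4) / (4.65×10^-26) = 716 m/s.
K = ½mv² = 0.5·(4.65×10^-26)·(716)² = 1.19×10^-20 J = 0.0744 eV.

K ≈ 0.0744 eV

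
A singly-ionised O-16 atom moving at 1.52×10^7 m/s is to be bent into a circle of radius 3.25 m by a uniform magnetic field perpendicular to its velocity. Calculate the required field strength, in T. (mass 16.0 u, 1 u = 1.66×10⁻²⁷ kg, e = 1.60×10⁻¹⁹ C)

qvB = mv²/r gives B = mv/(qr).
B = (2.66×10^-26)(1.52×10^7) / [(1×1.60×10^-19)(3.25)] = 0.776 T.

B ≈ 0.776 T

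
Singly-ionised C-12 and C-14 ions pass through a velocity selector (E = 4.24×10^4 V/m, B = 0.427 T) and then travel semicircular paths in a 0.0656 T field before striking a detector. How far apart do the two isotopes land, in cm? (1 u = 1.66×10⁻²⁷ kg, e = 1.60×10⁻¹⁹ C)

Δd ≈ 6.28 cm

Both emerge at v = E/B₁ = 9.93×10^4 m/s.
r = mv/(qB₂), so r₁ = 0.1885 m and r₂ = 0.2199 m, giving Δr = 0.0314 m.
After a semicircle each ion lands a diameter 2r from the entry slit, so the separation is 2Δr = 0.0628 m.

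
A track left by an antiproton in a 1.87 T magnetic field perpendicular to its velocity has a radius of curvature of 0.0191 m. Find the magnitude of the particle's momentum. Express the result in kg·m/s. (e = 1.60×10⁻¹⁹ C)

Since qvB = mv²/r, the momentum p = mv = qBr.
p = (1×1.60×10^-19)(1.87)(0.0191) = 5.71×10^-21 kg·m/s.

p ≈ 5.71×10^-21 kg·m/s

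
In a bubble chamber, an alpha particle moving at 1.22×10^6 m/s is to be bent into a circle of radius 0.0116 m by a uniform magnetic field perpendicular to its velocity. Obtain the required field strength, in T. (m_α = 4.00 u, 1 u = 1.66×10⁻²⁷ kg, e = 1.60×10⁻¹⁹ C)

B ≈ 2.18 T

qvB = mv²/r gives B = mv/(qr).
B = (6.64×10^-27)(1.22×10^6) / [(2×1.60×10^-19)(0.0116)] = 2.18 T.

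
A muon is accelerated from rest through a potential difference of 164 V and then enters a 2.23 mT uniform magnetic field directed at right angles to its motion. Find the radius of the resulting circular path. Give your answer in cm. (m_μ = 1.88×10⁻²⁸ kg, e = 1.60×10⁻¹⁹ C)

The kinetic energy gained is K = qV = (1×1.60×10^-19)(164) = 2.62×10^-17 J.
v = √(2K/m) = 5.28×10^5 m/s.
r = mv/(qB) = (1.88×10^-28)(5.28×10^5) / [(1×1.60×10^-19)(2.23×10^-3)] = 0.278 m.

r ≈ 27.8 cm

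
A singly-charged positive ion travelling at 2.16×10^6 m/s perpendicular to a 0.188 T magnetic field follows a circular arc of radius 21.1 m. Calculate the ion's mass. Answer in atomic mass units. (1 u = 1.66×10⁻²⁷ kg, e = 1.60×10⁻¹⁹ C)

qvB = mv²/r ⇒ m = qBr/v.
m = (1×1.60×10^-19)(0.188)(21.1) / (2.16×10^6) = 2.94×10^-25 kg = 177 u.

m ≈ 177 u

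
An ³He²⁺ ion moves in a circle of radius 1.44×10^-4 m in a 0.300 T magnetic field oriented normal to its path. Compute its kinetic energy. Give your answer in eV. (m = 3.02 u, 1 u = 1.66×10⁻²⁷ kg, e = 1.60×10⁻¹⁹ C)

K ≈ 0.119 eV

v = qBr/m = (2×1.60×10^-19)(0.300)(1.44×10^-4) / (5.01×10^-27) = 2760 m/s.
K = ½mv² = 0.5·(5.01×10^-27)·(2760)² = 1.91×10^-20 J = 0.119 eV.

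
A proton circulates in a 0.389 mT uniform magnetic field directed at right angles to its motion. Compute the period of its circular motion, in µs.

The cyclotron period is independent of speed: T = 2πm/(qB).
T = 2π(1.67×10^-27) / [(1×1.60×10^-19)(3.89×10^-4)] = 1.69×10^-4 s.

T ≈ 169 µs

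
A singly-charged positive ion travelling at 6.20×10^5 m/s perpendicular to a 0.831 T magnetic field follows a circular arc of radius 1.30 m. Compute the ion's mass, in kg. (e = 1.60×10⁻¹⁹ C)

qvB = mv²/r ⇒ m = qBr/v.
m = (1×1.60×10^-19)(0.831)(1.30) / (6.20×10^5) = 2.79×10^-25 kg.

m ≈ 2.79×10^-25 kg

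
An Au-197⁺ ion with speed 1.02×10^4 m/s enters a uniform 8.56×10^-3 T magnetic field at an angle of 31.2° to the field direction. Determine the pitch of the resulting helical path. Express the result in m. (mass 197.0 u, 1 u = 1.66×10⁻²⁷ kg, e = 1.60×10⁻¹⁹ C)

The velocity component along B is v∥ = v cos31.2° = 8720 m/s.
The cyclotron period T = 2πm/(qB) = 1.50×10^-3 s is set by m, q, B alone.
Pitch = v∥·T = (8720)(1.50×10^-3) = 13.1 m.

pitch ≈ 13.1 m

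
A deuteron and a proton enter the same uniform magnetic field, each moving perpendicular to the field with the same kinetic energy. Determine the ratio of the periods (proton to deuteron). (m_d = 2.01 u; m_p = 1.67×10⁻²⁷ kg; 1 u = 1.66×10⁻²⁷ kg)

ratio ≈ 0.501

T = 2πm/(qB) is independent of speed, so T₂/T₁ = (m₂/q₂)/(m₁/q₁).
T_{proton}/T_{deuteron} = (1.67×10^-27/1e) / (3.34×10^-27/1e) = 0.501.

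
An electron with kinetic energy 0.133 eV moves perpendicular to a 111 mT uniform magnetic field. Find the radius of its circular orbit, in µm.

Convert the energy: K = 0.133 eV = 2.13×10^-20 J.
v = √(2K/m) = √(2·2.13×10^-20/9.11×10^-31) = 2.16×10^5 m/s.
r = mv/(qB) = (9.11×10^-31)(2.16×10^5) / [(1×1.60×10^-19)(0.111)] = 1.11×10^-5 m.

r ≈ 11.1 µm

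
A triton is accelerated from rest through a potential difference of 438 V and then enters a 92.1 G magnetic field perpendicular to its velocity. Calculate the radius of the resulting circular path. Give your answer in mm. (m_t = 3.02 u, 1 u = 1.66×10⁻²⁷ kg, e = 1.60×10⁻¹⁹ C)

r ≈ 569 mm

The kinetic energy gained is K = qV = (1×1.60×10^-19)(438) = 7.01×10^-17 J.
v = √(2K/m) = 1.67×10^5 m/s.
r = mv/(qB) = (5.01×10^-27)(1.67×10^5) / [(1×1.60×10^-19)(9.21×10^-3)] = 0.569 m.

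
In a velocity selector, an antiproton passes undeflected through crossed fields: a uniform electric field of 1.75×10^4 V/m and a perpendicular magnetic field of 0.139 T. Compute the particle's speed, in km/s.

For zero net force, qE = qvB, so v = E/B.
v = (1.75×10^4) / (0.139) = 1.26×10^5 m/s.

v ≈ 126 km/s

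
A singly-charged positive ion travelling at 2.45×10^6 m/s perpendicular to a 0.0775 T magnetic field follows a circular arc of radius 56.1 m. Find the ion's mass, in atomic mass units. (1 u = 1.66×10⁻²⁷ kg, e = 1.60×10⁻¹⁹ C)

m ≈ 171 u

qvB = mv²/r ⇒ m = qBr/v.
m = (1×1.60×10^-19)(0.0775)(56.1) / (2.45×10^6) = 2.84×10^-25 kg = 171 u.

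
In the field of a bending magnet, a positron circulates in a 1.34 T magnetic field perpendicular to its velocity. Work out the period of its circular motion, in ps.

The cyclotron period is independent of speed: T = 2πm/(qB).
T = 2π(9.11×10^-31) / [(1×1.60×10^-19)(1.34)] = 2.67×10^-11 s.

T ≈ 26.7 ps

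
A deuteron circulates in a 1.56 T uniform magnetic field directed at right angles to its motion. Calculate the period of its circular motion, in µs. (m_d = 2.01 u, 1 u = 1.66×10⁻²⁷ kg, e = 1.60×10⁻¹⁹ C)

T ≈ 0.0840 µs

The cyclotron period is independent of speed: T = 2πm/(qB).
T = 2π(3.34×10^-27) / [(1×1.60×10^-19)(1.56)] = 8.40×10^-8 s.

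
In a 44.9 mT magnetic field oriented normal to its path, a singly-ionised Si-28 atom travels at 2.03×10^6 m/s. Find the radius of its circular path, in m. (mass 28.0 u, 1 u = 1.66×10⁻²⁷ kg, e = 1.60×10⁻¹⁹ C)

r ≈ 13.1 m

The magnetic force provides the centripetal force: qvB = mv²/r, so r = mv/(qB).
r = (4.65×10^-26 kg)(2.03×10^6 m/s) / [(1×1.60×10^-19 C)(0.0449 T)] = 13.1 m.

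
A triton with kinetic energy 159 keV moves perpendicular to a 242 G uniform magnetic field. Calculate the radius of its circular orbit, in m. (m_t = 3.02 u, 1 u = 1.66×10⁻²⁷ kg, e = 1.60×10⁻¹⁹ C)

Convert the energy: K = 159 keV = 2.54×10^-14 J.
v = √(2K/m) = √(2·2.54×10^-14/5.01×10^-27) = 3.19×10^6 m/s.
r = mv/(qB) = (5.01×10^-27)(3.19×10^6) / [(1×1.60×10^-19)(0.0242)] = 4.12 m.

r ≈ 4.12 m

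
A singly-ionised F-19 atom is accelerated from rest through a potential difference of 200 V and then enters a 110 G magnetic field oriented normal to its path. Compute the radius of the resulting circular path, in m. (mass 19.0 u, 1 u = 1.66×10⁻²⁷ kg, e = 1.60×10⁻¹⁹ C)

The kinetic energy gained is K = qV = (1×1.60×10^-19)(200) = 3.20×10^-17 J.
v = √(2K/m) = 4.50×10^4 m/s.
r = mv/(qB) = (3.15×10^-26)(4.50×10^4) / [(1×1.60×10^-19)(0.0110)] = 0.807 m.

r ≈ 0.807 m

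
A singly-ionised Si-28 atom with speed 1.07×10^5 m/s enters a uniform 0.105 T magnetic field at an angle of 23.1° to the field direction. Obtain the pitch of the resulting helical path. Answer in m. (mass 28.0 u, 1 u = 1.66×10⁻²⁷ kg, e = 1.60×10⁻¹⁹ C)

pitch ≈ 1.71 m

The velocity component along B is v∥ = v cos23.1° = 9.84×10^4 m/s.
The cyclotron period T = 2πm/(qB) = 1.74×10^-5 s is set by m, q, B alone.
Pitch = v∥·T = (9.84×10^4)(1.74×10^-5) = 1.71 m.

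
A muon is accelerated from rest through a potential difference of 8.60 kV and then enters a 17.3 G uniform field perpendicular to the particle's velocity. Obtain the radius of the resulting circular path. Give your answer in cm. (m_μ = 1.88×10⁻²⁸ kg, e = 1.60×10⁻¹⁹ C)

r ≈ 260 cm

The kinetic energy gained is K = qV = (1×1.60×10^-19)(8600) = 1.38×10^-15 J.
v = √(2K/m) = 3.83×10^6 m/s.
r = mv/(qB) = (1.88×10^-28)(3.83×10^6) / [(1×1.60×10^-19)(1.73×10^-3)] = 2.60 m.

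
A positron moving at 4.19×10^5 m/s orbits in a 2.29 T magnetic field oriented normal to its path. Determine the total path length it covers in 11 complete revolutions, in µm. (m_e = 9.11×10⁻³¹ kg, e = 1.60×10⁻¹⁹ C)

L ≈ 72.0 µm

r = mv/(qB) = 1.04×10^-6 m, so one revolution covers 2πr = 6.55×10^-6 m.
In 11 revolutions: L = 11·2πr = 7.20×10^-5 m.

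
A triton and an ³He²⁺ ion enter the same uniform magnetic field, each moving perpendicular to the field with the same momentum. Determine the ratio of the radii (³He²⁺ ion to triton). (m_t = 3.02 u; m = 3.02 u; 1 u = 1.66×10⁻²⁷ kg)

ratio ≈ 0.500

r = p/(qB) ⇒ at equal p, r ∝ 1/q.
r_{³He²⁺ ion}/r_{triton} = 0.500.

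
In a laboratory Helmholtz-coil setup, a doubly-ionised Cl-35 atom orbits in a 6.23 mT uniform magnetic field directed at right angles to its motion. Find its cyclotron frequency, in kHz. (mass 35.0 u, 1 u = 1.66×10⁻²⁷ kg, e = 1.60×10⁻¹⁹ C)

f ≈ 5.46 kHz

f = qB/(2πm) = (2×1.60×10^-19)(6.23×10^-3) / [2π(5.81×10^-26)] = 5460 Hz.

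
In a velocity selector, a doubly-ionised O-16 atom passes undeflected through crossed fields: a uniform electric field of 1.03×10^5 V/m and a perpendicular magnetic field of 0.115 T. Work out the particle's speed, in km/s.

v ≈ 896 km/s

For zero net force, qE = qvB, so v = E/B.
v = (1.03×10^5) / (0.115) = 8.96×10^5 m/s.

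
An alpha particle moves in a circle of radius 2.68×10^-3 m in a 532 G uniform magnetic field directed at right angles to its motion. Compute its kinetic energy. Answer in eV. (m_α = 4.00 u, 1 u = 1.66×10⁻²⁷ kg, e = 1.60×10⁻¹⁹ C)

K ≈ 0.980 eV

v = qBr/m = (2×1.60×10^-19)(0.0532)(2.68×10^-3) / (6.64×10^-27) = 6870 m/s.
K = ½mv² = 0.5·(6.64×10^-27)·(6870)² = 1.57×10^-19 J = 0.980 eV.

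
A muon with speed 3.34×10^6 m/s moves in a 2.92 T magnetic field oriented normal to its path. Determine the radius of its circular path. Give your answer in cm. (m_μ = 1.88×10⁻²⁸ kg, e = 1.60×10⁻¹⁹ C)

r ≈ 0.134 cm

The magnetic force provides the centripetal force: qvB = mv²/r, so r = mv/(qB).
r = (1.88×10^-28 kg)(3.34×10^6 m/s) / [(1×1.60×10^-19 C)(2.92 T)] = 1.34×10^-3 m.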